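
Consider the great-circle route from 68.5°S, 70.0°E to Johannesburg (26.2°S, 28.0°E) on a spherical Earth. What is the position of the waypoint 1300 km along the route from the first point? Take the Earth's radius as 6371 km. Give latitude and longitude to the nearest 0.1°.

≈ 60.0°S, 51.2°E

Convert each endpoint to a unit vector on the sphere (x = cos φ cos λ, y = cos φ sin λ, z = sin φ).
The central angle between the endpoints is δ = arccos(p₁·p₂) ≈ 0.856 rad (49.1°). The total great-circle distance is δ·R ≈ 0.856 × 6371 ≈ 5456 km, so the target fraction is f = 1300/5456 ≈ 0.238.
Interpolate at f ≈ 0.238 with slerp weights a = sin((1−f)δ)/sin δ ≈ 0.804, b = sin(fδ)/sin δ ≈ 0.268.
p = a·p₁ + b·p₂ ≈ (0.313, 0.390, -0.866); φ = arcsin(p_z) ≈ -60.00°, λ = atan2(p_y, p_x) ≈ 51.21°.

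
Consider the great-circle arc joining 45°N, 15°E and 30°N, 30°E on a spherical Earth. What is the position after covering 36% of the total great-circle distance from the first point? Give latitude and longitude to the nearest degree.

Convert each endpoint to a unit vector on the sphere (x = cos φ cos λ, y = cos φ sin λ, z = sin φ).
The central angle between the endpoints is δ = arccos(p₁·p₂) ≈ 0.333 rad (19.1°).
Interpolate at f = 0.36 with slerp weights a = sin((1−f)δ)/sin δ ≈ 0.647, b = sin(fδ)/sin δ ≈ 0.366.
p = a·p₁ + b·p₂ ≈ (0.716, 0.277, 0.640); φ = arcsin(p_z) ≈ 39.83°, λ = atan2(p_y, p_x) ≈ 21.13°.

≈ 40°N, 21°E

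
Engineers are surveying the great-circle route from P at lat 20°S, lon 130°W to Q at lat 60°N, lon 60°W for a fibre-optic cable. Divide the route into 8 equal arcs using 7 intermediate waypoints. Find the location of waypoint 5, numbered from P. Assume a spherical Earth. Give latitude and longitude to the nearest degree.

≈ lat 34°N, lon 100°W

From cos δ = sin φ₁ sin φ₂ + cos φ₁ cos φ₂ cos Δλ, the central angle is δ ≈ 1.707 rad (97.8°).
Interpolate at f = 5/8 with slerp weights a = sin((1−f)δ)/sin δ ≈ 0.603, b = sin(fδ)/sin δ ≈ 0.884.
p = a·p₁ + b·p₂ ≈ (-0.143, -0.817, 0.559); φ = arcsin(p_z) ≈ 34.00°, λ = atan2(p_y, p_x) ≈ -99.94°.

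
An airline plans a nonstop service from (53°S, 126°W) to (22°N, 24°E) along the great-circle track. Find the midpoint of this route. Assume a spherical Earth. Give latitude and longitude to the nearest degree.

The haversine formula gives a central angle δ ≈ 2.469 rad (141.5°) between the endpoints.
Interpolate at f = 1/2 with slerp weights a = sin((1−f)δ)/sin δ ≈ 1.516, b = sin(fδ)/sin δ ≈ 1.516.
p = a·p₁ + b·p₂ ≈ (0.748, -0.166, -0.643); φ = arcsin(p_z) ≈ -40.00°, λ = atan2(p_y, p_x) ≈ -12.54°.

≈ (40°S, 13°W)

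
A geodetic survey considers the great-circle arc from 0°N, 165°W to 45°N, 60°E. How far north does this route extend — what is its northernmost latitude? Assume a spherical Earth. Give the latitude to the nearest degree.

The great circle lies in the plane with unit normal n̂ = (p₁ × p₂)/|p₁ × p₂|.
Here n̂_z ≈ -0.577; the vertex latitude is φ_max = arccos|n̂_z| ≈ 54.7°.

≈ 55°N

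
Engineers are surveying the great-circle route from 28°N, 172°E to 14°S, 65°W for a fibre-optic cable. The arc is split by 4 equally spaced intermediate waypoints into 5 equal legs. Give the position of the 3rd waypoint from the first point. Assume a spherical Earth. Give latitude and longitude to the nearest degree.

≈ 9°N, 110°W

Write both endpoints as unit vectors p₁, p₂ with components (cos φ cos λ, cos φ sin λ, sin φ).
The central angle between the endpoints is δ = arccos(p₁·p₂) ≈ 2.190 rad (125.5°).
Interpolate at f = 3/5 with slerp weights a = sin((1−f)δ)/sin δ ≈ 0.943, b = sin(fδ)/sin δ ≈ 1.187.
p = a·p₁ + b·p₂ ≈ (-0.338, -0.928, 0.155); φ = arcsin(p_z) ≈ 8.94°, λ = atan2(p_y, p_x) ≈ -109.99°.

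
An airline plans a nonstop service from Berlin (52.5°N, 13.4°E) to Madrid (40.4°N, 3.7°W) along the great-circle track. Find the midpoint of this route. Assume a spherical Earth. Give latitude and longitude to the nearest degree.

≈ (47°N, 4°E)

From cos δ = sin φ₁ sin φ₂ + cos φ₁ cos φ₂ cos Δλ, the central angle is δ ≈ 0.293 rad (16.8°).
Interpolate at f = 1/2 with slerp weights a = sin((1−f)δ)/sin δ ≈ 0.505, b = sin(fδ)/sin δ ≈ 0.505.
p = a·p₁ + b·p₂ ≈ (0.683, 0.046, 0.729); φ = arcsin(p_z) ≈ 46.77°, λ = atan2(p_y, p_x) ≈ 3.89°.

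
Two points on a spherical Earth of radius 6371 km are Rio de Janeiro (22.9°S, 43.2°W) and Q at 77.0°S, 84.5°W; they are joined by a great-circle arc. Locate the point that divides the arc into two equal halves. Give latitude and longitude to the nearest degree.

Write both endpoints as unit vectors p₁, p₂ with components (cos φ cos λ, cos φ sin λ, sin φ).
The central angle between the endpoints is δ = arccos(p₁·p₂) ≈ 1.006 rad (57.7°).
Interpolate at f = 1/2 with slerp weights a = sin((1−f)δ)/sin δ ≈ 0.571, b = sin(fδ)/sin δ ≈ 0.571.
p = a·p₁ + b·p₂ ≈ (0.396, -0.488, -0.778); φ = arcsin(p_z) ≈ -51.10°, λ = atan2(p_y, p_x) ≈ -50.96°.

≈ 51°S, 51°W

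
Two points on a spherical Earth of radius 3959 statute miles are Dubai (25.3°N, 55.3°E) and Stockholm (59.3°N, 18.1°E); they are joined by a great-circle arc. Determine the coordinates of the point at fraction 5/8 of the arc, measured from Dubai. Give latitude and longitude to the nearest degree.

≈ 48°N, 38°E

Convert each endpoint to a unit vector on the sphere (x = cos φ cos λ, y = cos φ sin λ, z = sin φ).
The central angle between the endpoints is δ = arccos(p₁·p₂) ≈ 0.745 rad (42.7°).
Interpolate at f = 5/8 with slerp weights a = sin((1−f)δ)/sin δ ≈ 0.407, b = sin(fδ)/sin δ ≈ 0.662.
p = a·p₁ + b·p₂ ≈ (0.531, 0.407, 0.743); φ = arcsin(p_z) ≈ 48.01°, λ = atan2(p_y, p_x) ≈ 37.51°.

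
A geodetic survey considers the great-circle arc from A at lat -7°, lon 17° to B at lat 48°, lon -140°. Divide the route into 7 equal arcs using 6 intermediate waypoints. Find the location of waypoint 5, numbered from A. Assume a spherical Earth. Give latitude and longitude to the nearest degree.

≈ lat 69°, lon -72°

Write both endpoints as unit vectors p₁, p₂ with components (cos φ cos λ, cos φ sin λ, sin φ).
The central angle between the endpoints is δ = arccos(p₁·p₂) ≈ 2.349 rad (134.6°).
Interpolate at f = 5/7 with slerp weights a = sin((1−f)δ)/sin δ ≈ 0.873, b = sin(fδ)/sin δ ≈ 1.396.
p = a·p₁ + b·p₂ ≈ (0.113, -0.347, 0.931); φ = arcsin(p_z) ≈ 68.59°, λ = atan2(p_y, p_x) ≈ -71.94°.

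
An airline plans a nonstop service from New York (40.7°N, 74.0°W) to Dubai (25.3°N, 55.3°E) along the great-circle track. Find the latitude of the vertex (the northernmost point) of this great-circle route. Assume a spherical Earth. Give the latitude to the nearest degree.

≈ 58°N

The great circle lies in the plane with unit normal n̂ = (p₁ × p₂)/|p₁ × p₂|.
Here n̂_z ≈ +0.537; the vertex latitude is φ_max = arccos|n̂_z| ≈ 57.5°.
Check via Clairaut: cos φ_max = |cos φ₁| · sin C = cos(40.7°)·sin(45.1°) ≈ 0.537, again giving ≈ 57.5°.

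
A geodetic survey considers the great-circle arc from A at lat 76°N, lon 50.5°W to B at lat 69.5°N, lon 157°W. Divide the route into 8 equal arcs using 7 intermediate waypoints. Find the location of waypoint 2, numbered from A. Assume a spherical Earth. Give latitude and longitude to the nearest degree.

Convert each endpoint to a unit vector on the sphere (x = cos φ cos λ, y = cos φ sin λ, z = sin φ).
The central angle between the endpoints is δ = arccos(p₁·p₂) ≈ 0.485 rad (27.8°).
Interpolate at f = 2/8 with slerp weights a = sin((1−f)δ)/sin δ ≈ 0.763, b = sin(fδ)/sin δ ≈ 0.259.
p = a·p₁ + b·p₂ ≈ (0.034, -0.178, 0.983); φ = arcsin(p_z) ≈ 79.56°, λ = atan2(p_y, p_x) ≈ -79.25°.

≈ lat 80°N, lon 79°W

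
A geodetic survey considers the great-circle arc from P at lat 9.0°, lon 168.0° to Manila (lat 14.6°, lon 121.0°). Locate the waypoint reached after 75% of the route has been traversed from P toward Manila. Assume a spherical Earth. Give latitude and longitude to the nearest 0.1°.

From cos δ = sin φ₁ sin φ₂ + cos φ₁ cos φ₂ cos Δλ, the central angle is δ ≈ 0.808 rad (46.3°).
Interpolate at f = 0.75 with slerp weights a = sin((1−f)δ)/sin δ ≈ 0.277, b = sin(fδ)/sin δ ≈ 0.788.
p = a·p₁ + b·p₂ ≈ (-0.661, 0.711, 0.242); φ = arcsin(p_z) ≈ 14.00°, λ = atan2(p_y, p_x) ≈ 132.92°.

≈ lat 14.0°, lon 132.9°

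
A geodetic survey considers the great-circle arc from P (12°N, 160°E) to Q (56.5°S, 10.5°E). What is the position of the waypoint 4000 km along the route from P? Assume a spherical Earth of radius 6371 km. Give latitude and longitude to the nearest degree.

≈ (22°S, 147°E)

From cos δ = sin φ₁ sin φ₂ + cos φ₁ cos φ₂ cos Δλ, the central angle is δ ≈ 2.263 rad (129.7°). The total great-circle distance is δ·R ≈ 2.263 × 6371 ≈ 14420 km, so the target fraction is f = 4000/14420 ≈ 0.277.
Interpolate at f ≈ 0.277 with slerp weights a = sin((1−f)δ)/sin δ ≈ 1.297, b = sin(fδ)/sin δ ≈ 0.763.
p = a·p₁ + b·p₂ ≈ (-0.778, 0.511, -0.367); φ = arcsin(p_z) ≈ -21.52°, λ = atan2(p_y, p_x) ≈ 146.71°.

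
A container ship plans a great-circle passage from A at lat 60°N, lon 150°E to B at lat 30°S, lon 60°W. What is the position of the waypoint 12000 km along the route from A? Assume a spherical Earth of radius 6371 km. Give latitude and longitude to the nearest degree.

≈ lat 3°N, lon 74°W

The haversine formula gives a central angle δ ≈ 2.512 rad (143.9°) between the endpoints. The total great-circle distance is δ·R ≈ 2.512 × 6371 ≈ 16001 km, so the target fraction is f = 12000/16001 ≈ 0.750.
Interpolate at f ≈ 0.750 with slerp weights a = sin((1−f)δ)/sin δ ≈ 0.997, b = sin(fδ)/sin δ ≈ 1.615.
p = a·p₁ + b·p₂ ≈ (0.267, -0.962, 0.056); φ = arcsin(p_z) ≈ 3.22°, λ = atan2(p_y, p_x) ≈ -74.46°.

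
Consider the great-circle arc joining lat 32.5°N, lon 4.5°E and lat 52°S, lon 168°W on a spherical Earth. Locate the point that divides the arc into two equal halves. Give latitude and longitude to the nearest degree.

≈ lat 45°S, lon 15°W

From cos δ = sin φ₁ sin φ₂ + cos φ₁ cos φ₂ cos Δλ, the central angle is δ ≈ 2.788 rad (159.8°).
Interpolate at f = 1/2 with slerp weights a = sin((1−f)δ)/sin δ ≈ 2.844, b = sin(fδ)/sin δ ≈ 2.844.
p = a·p₁ + b·p₂ ≈ (0.679, -0.176, -0.713); φ = arcsin(p_z) ≈ -45.49°, λ = atan2(p_y, p_x) ≈ -14.53°.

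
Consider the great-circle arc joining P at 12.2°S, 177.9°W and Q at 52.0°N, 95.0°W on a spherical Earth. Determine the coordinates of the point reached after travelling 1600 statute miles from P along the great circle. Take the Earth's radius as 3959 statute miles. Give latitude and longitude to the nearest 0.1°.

The haversine formula gives a central angle δ ≈ 1.663 rad (95.3°) between the endpoints. The total great-circle distance is δ·R ≈ 1.663 × 3959 ≈ 6584 mi, so the target fraction is f = 1600/6584 ≈ 0.243.
Interpolate at f ≈ 0.243 with slerp weights a = sin((1−f)δ)/sin δ ≈ 0.956, b = sin(fδ)/sin δ ≈ 0.395.
p = a·p₁ + b·p₂ ≈ (-0.955, -0.276, 0.109); φ = arcsin(p_z) ≈ 6.27°, λ = atan2(p_y, p_x) ≈ -163.85°.

≈ 6.3°N, 163.9°W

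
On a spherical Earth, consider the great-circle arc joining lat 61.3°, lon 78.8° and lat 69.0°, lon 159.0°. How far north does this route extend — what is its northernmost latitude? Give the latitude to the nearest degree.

≈ 71°

The great circle lies in the plane with unit normal n̂ = (p₁ × p₂)/|p₁ × p₂|.
Here n̂_z ≈ +0.320; the vertex latitude is φ_max = arccos|n̂_z| ≈ 71.3°.
Check via Clairaut: cos φ_max = |cos φ₁| · sin C = cos(61.3°)·sin(41.8°) ≈ 0.320, again giving ≈ 71.3°.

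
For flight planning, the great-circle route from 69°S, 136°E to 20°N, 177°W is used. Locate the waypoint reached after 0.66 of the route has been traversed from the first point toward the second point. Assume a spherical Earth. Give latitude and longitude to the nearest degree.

From cos δ = sin φ₁ sin φ₂ + cos φ₁ cos φ₂ cos Δλ, the central angle is δ ≈ 1.661 rad (95.1°).
Interpolate at f = 0.66 with slerp weights a = sin((1−f)δ)/sin δ ≈ 0.537, b = sin(fδ)/sin δ ≈ 0.893.
p = a·p₁ + b·p₂ ≈ (-0.976, 0.090, -0.196); φ = arcsin(p_z) ≈ -11.31°, λ = atan2(p_y, p_x) ≈ 174.74°.

≈ 11°S, 175°E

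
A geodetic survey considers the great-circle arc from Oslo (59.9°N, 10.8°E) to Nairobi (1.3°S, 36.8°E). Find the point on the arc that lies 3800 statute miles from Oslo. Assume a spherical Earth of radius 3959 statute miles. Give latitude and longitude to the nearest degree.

Write both endpoints as unit vectors p₁, p₂ with components (cos φ cos λ, cos φ sin λ, sin φ).
The central angle between the endpoints is δ = arccos(p₁·p₂) ≈ 1.125 rad (64.5°). The total great-circle distance is δ·R ≈ 1.125 × 3959 ≈ 4455 mi, so the target fraction is f = 3800/4455 ≈ 0.853.
Interpolate at f ≈ 0.853 with slerp weights a = sin((1−f)δ)/sin δ ≈ 0.182, b = sin(fδ)/sin δ ≈ 0.908.
p = a·p₁ + b·p₂ ≈ (0.817, 0.561, 0.137); φ = arcsin(p_z) ≈ 7.89°, λ = atan2(p_y, p_x) ≈ 34.48°.

≈ (8°N, 34°E)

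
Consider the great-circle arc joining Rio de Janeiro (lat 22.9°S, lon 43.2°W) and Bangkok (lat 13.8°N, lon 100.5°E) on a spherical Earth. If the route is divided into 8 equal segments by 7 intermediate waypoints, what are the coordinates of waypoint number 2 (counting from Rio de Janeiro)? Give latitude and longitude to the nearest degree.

≈ lat 23°S, lon 4°W

From cos δ = sin φ₁ sin φ₂ + cos φ₁ cos φ₂ cos Δλ, the central angle is δ ≈ 2.521 rad (144.5°).
Interpolate at f = 2/8 with slerp weights a = sin((1−f)δ)/sin δ ≈ 1.633, b = sin(fδ)/sin δ ≈ 1.014.
p = a·p₁ + b·p₂ ≈ (0.917, -0.061, -0.394); φ = arcsin(p_z) ≈ -23.18°, λ = atan2(p_y, p_x) ≈ -3.83°.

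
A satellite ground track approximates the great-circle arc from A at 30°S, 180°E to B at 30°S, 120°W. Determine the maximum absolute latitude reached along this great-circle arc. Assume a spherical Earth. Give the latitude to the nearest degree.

The great circle lies in the plane with unit normal n̂ = (p₁ × p₂)/|p₁ × p₂|.
Here n̂_z ≈ +0.832; the vertex latitude is φ_max = arccos|n̂_z| ≈ 33.7°.

≈ 34°S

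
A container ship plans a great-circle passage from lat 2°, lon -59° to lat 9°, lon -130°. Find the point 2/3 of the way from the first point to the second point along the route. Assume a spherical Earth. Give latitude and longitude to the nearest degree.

Write both endpoints as unit vectors p₁, p₂ with components (cos φ cos λ, cos φ sin λ, sin φ).
The central angle between the endpoints is δ = arccos(p₁·p₂) ≈ 1.238 rad (70.9°).
Interpolate at f = 2/3 with slerp weights a = sin((1−f)δ)/sin δ ≈ 0.424, b = sin(fδ)/sin δ ≈ 0.777.
p = a·p₁ + b·p₂ ≈ (-0.275, -0.952, 0.136); φ = arcsin(p_z) ≈ 7.84°, λ = atan2(p_y, p_x) ≈ -106.13°.

≈ lat 8°, lon -106°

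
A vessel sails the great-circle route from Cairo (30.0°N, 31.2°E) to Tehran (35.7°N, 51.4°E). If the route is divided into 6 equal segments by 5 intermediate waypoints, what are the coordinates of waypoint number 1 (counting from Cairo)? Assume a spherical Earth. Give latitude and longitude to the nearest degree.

Write both endpoints as unit vectors p₁, p₂ with components (cos φ cos λ, cos φ sin λ, sin φ).
The central angle between the endpoints is δ = arccos(p₁·p₂) ≈ 0.312 rad (17.9°).
Interpolate at f = 1/6 with slerp weights a = sin((1−f)δ)/sin δ ≈ 0.837, b = sin(fδ)/sin δ ≈ 0.169.
p = a·p₁ + b·p₂ ≈ (0.706, 0.483, 0.518); φ = arcsin(p_z) ≈ 31.17°, λ = atan2(p_y, p_x) ≈ 34.38°.

≈ 31°N, 34°E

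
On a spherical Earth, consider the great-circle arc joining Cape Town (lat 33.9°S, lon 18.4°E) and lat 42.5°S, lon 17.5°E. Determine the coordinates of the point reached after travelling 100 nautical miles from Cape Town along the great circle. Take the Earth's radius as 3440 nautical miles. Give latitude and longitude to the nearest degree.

From cos δ = sin φ₁ sin φ₂ + cos φ₁ cos φ₂ cos Δλ, the central angle is δ ≈ 0.151 rad (8.6°). The total great-circle distance is δ·R ≈ 0.151 × 3440 ≈ 518 nmi, so the target fraction is f = 100/518 ≈ 0.193.
Interpolate at f ≈ 0.193 with slerp weights a = sin((1−f)δ)/sin δ ≈ 0.808, b = sin(fδ)/sin δ ≈ 0.194.
p = a·p₁ + b·p₂ ≈ (0.773, 0.255, -0.582); φ = arcsin(p_z) ≈ -35.56°, λ = atan2(p_y, p_x) ≈ 18.24°.

≈ lat 36°S, lon 18°E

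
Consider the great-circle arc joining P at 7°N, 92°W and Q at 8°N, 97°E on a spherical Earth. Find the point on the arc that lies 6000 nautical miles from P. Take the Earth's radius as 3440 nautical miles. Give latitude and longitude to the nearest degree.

Write both endpoints as unit vectors p₁, p₂ with components (cos φ cos λ, cos φ sin λ, sin φ).
The central angle between the endpoints is δ = arccos(p₁·p₂) ≈ 2.837 rad (162.5°). The total great-circle distance is δ·R ≈ 2.837 × 3440 ≈ 9758 nmi, so the target fraction is f = 6000/9758 ≈ 0.615.
Interpolate at f ≈ 0.615 with slerp weights a = sin((1−f)δ)/sin δ ≈ 2.955, b = sin(fδ)/sin δ ≈ 3.279.
p = a·p₁ + b·p₂ ≈ (-0.498, 0.292, 0.817); φ = arcsin(p_z) ≈ 54.74°, λ = atan2(p_y, p_x) ≈ 149.65°.

≈ 55°N, 150°E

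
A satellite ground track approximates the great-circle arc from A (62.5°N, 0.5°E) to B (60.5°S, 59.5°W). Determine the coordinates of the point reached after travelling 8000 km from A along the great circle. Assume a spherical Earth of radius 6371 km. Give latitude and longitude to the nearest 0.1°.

From cos δ = sin φ₁ sin φ₂ + cos φ₁ cos φ₂ cos Δλ, the central angle is δ ≈ 2.289 rad (131.2°). The total great-circle distance is δ·R ≈ 2.289 × 6371 ≈ 14586 km, so the target fraction is f = 8000/14586 ≈ 0.548.
Interpolate at f ≈ 0.548 with slerp weights a = sin((1−f)δ)/sin δ ≈ 1.141, b = sin(fδ)/sin δ ≈ 1.263.
p = a·p₁ + b·p₂ ≈ (0.843, -0.531, -0.087); φ = arcsin(p_z) ≈ -4.98°, λ = atan2(p_y, p_x) ≈ -32.23°.

≈ (5.0°S, 32.2°W)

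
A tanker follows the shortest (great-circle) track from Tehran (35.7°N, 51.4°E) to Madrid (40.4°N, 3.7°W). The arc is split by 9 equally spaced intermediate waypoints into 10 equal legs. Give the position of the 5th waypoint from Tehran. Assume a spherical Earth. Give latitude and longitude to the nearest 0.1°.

≈ 41.4°N, 24.8°E

Convert each endpoint to a unit vector on the sphere (x = cos φ cos λ, y = cos φ sin λ, z = sin φ).
The central angle between the endpoints is δ = arccos(p₁·p₂) ≈ 0.749 rad (42.9°).
Interpolate at f = 5/10 with slerp weights a = sin((1−f)δ)/sin δ ≈ 0.537, b = sin(fδ)/sin δ ≈ 0.537.
p = a·p₁ + b·p₂ ≈ (0.681, 0.315, 0.662); φ = arcsin(p_z) ≈ 41.43°, λ = atan2(p_y, p_x) ≈ 24.81°.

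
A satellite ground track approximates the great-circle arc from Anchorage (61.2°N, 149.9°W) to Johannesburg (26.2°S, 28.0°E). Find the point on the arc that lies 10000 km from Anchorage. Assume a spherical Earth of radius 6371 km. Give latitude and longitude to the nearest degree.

Convert each endpoint to a unit vector on the sphere (x = cos φ cos λ, y = cos φ sin λ, z = sin φ).
The central angle between the endpoints is δ = arccos(p₁·p₂) ≈ 2.530 rad (145.0°). The total great-circle distance is δ·R ≈ 2.530 × 6371 ≈ 16120 km, so the target fraction is f = 10000/16120 ≈ 0.620.
Interpolate at f ≈ 0.620 with slerp weights a = sin((1−f)δ)/sin δ ≈ 1.428, b = sin(fδ)/sin δ ≈ 1.742.
p = a·p₁ + b·p₂ ≈ (0.785, 0.389, 0.482); φ = arcsin(p_z) ≈ 28.82°, λ = atan2(p_y, p_x) ≈ 26.35°.

≈ (29°N, 26°E)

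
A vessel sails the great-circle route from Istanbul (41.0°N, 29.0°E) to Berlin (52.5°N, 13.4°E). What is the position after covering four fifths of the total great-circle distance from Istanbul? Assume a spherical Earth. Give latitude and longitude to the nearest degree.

Convert each endpoint to a unit vector on the sphere (x = cos φ cos λ, y = cos φ sin λ, z = sin φ).
The central angle between the endpoints is δ = arccos(p₁·p₂) ≈ 0.273 rad (15.6°).
Interpolate at f = 4/5 with slerp weights a = sin((1−f)δ)/sin δ ≈ 0.202, b = sin(fδ)/sin δ ≈ 0.804.
p = a·p₁ + b·p₂ ≈ (0.609, 0.187, 0.770); φ = arcsin(p_z) ≈ 50.38°, λ = atan2(p_y, p_x) ≈ 17.09°.

≈ (50°N, 17°E)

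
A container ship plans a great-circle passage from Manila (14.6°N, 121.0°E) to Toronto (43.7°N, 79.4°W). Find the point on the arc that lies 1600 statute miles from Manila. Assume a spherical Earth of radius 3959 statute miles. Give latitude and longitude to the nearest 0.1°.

≈ 36.6°N, 129.1°E

The haversine formula gives a central angle δ ≈ 2.073 rad (118.8°) between the endpoints. The total great-circle distance is δ·R ≈ 2.073 × 3959 ≈ 8208 mi, so the target fraction is f = 1600/8208 ≈ 0.195.
Interpolate at f ≈ 0.195 with slerp weights a = sin((1−f)δ)/sin δ ≈ 1.136, b = sin(fδ)/sin δ ≈ 0.449.
p = a·p₁ + b·p₂ ≈ (-0.506, 0.623, 0.596); φ = arcsin(p_z) ≈ 36.60°, λ = atan2(p_y, p_x) ≈ 129.10°.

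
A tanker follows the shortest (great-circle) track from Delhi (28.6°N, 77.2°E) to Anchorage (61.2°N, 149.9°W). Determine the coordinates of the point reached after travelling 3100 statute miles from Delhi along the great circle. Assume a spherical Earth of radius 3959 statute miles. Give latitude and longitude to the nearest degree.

≈ 67°N, 117°E

Convert each endpoint to a unit vector on the sphere (x = cos φ cos λ, y = cos φ sin λ, z = sin φ).
The central angle between the endpoints is δ = arccos(p₁·p₂) ≈ 1.439 rad (82.4°). The total great-circle distance is δ·R ≈ 1.439 × 3959 ≈ 5696 mi, so the target fraction is f = 3100/5696 ≈ 0.544.
Interpolate at f ≈ 0.544 with slerp weights a = sin((1−f)δ)/sin δ ≈ 0.615, b = sin(fδ)/sin δ ≈ 0.712.
p = a·p₁ + b·p₂ ≈ (-0.177, 0.355, 0.918); φ = arcsin(p_z) ≈ 66.64°, λ = atan2(p_y, p_x) ≈ 116.51°.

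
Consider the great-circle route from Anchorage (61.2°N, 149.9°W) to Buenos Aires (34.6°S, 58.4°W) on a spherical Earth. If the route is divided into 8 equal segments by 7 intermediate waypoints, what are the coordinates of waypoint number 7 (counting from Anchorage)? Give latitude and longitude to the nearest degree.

≈ (22°S, 67°W)

From cos δ = sin φ₁ sin φ₂ + cos φ₁ cos φ₂ cos Δλ, the central angle is δ ≈ 2.104 rad (120.5°).
Interpolate at f = 7/8 with slerp weights a = sin((1−f)δ)/sin δ ≈ 0.302, b = sin(fδ)/sin δ ≈ 1.119.
p = a·p₁ + b·p₂ ≈ (0.357, -0.857, -0.371); φ = arcsin(p_z) ≈ -21.77°, λ = atan2(p_y, p_x) ≈ -67.40°.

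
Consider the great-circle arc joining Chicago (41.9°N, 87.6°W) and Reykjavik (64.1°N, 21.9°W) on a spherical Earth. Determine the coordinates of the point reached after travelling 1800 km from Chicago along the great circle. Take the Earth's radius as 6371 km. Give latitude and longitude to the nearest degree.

Convert each endpoint to a unit vector on the sphere (x = cos φ cos λ, y = cos φ sin λ, z = sin φ).
The central angle between the endpoints is δ = arccos(p₁·p₂) ≈ 0.746 rad (42.7°). The total great-circle distance is δ·R ≈ 0.746 × 6371 ≈ 4752 km, so the target fraction is f = 1800/4752 ≈ 0.379.
Interpolate at f ≈ 0.379 with slerp weights a = sin((1−f)δ)/sin δ ≈ 0.659, b = sin(fδ)/sin δ ≈ 0.411.
p = a·p₁ + b·p₂ ≈ (0.187, -0.557, 0.809); φ = arcsin(p_z) ≈ 54.04°, λ = atan2(p_y, p_x) ≈ -71.43°.

≈ (54°N, 71°W)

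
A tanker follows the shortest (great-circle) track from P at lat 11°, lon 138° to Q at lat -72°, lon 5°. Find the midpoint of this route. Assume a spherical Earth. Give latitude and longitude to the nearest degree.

The haversine formula gives a central angle δ ≈ 1.970 rad (112.9°) between the endpoints.
Interpolate at f = 1/2 with slerp weights a = sin((1−f)δ)/sin δ ≈ 0.904, b = sin(fδ)/sin δ ≈ 0.904.
p = a·p₁ + b·p₂ ≈ (-0.381, 0.618, -0.687); φ = arcsin(p_z) ≈ -43.42°, λ = atan2(p_y, p_x) ≈ 121.66°.

≈ lat -43°, lon 122°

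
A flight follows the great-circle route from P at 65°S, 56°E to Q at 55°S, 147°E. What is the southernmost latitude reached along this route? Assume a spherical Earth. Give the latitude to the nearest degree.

The great circle lies in the plane with unit normal n̂ = (p₁ × p₂)/|p₁ × p₂|.
Here n̂_z ≈ +0.359; the vertex latitude is φ_max = arccos|n̂_z| ≈ 68.9°.

≈ 69°S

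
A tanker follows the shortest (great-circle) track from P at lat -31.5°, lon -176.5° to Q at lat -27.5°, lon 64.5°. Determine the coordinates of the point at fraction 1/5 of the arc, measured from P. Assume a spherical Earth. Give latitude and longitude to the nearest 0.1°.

The haversine formula gives a central angle δ ≈ 1.697 rad (97.2°) between the endpoints.
Interpolate at f = 1/5 with slerp weights a = sin((1−f)δ)/sin δ ≈ 0.985, b = sin(fδ)/sin δ ≈ 0.335.
p = a·p₁ + b·p₂ ≈ (-0.710, 0.217, -0.670); φ = arcsin(p_z) ≈ -42.04°, λ = atan2(p_y, p_x) ≈ 162.99°.

≈ lat -42.0°, lon 163.0°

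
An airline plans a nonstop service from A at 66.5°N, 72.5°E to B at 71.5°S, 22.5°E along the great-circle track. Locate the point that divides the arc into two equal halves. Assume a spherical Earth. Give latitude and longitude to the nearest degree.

Write both endpoints as unit vectors p₁, p₂ with components (cos φ cos λ, cos φ sin λ, sin φ).
The central angle between the endpoints is δ = arccos(p₁·p₂) ≈ 2.479 rad (142.0°).
Interpolate at f = 1/2 with slerp weights a = sin((1−f)δ)/sin δ ≈ 1.537, b = sin(fδ)/sin δ ≈ 1.537.
p = a·p₁ + b·p₂ ≈ (0.635, 0.771, -0.048); φ = arcsin(p_z) ≈ -2.75°, λ = atan2(p_y, p_x) ≈ 50.54°.

≈ 3°S, 51°E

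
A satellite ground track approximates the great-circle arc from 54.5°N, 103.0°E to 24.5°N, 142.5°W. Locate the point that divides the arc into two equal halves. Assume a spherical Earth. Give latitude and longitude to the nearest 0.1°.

≈ 55.2°N, 179.2°E

Write both endpoints as unit vectors p₁, p₂ with components (cos φ cos λ, cos φ sin λ, sin φ).
The central angle between the endpoints is δ = arccos(p₁·p₂) ≈ 1.452 rad (83.2°).
Interpolate at f = 1/2 with slerp weights a = sin((1−f)δ)/sin δ ≈ 0.669, b = sin(fδ)/sin δ ≈ 0.669.
p = a·p₁ + b·p₂ ≈ (-0.570, 0.008, 0.822); φ = arcsin(p_z) ≈ 55.24°, λ = atan2(p_y, p_x) ≈ 179.20°.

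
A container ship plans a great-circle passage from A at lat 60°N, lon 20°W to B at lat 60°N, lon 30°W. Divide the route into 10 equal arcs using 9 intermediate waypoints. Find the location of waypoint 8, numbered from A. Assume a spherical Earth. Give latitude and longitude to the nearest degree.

≈ lat 60°N, lon 28°W

Write both endpoints as unit vectors p₁, p₂ with components (cos φ cos λ, cos φ sin λ, sin φ).
The central angle between the endpoints is δ = arccos(p₁·p₂) ≈ 0.087 rad (5.0°).
Interpolate at f = 8/10 with slerp weights a = sin((1−f)δ)/sin δ ≈ 0.200, b = sin(fδ)/sin δ ≈ 0.800.
p = a·p₁ + b·p₂ ≈ (0.441, -0.234, 0.867); φ = arcsin(p_z) ≈ 60.06°, λ = atan2(p_y, p_x) ≈ -28.00°.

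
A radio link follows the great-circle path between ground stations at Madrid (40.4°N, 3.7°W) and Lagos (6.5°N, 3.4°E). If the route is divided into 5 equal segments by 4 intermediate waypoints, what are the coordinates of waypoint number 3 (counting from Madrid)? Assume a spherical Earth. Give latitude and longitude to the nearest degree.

From cos δ = sin φ₁ sin φ₂ + cos φ₁ cos φ₂ cos Δλ, the central angle is δ ≈ 0.602 rad (34.5°).
Interpolate at f = 3/5 with slerp weights a = sin((1−f)δ)/sin δ ≈ 0.421, b = sin(fδ)/sin δ ≈ 0.624.
p = a·p₁ + b·p₂ ≈ (0.939, 0.016, 0.344); φ = arcsin(p_z) ≈ 20.10°, λ = atan2(p_y, p_x) ≈ 0.98°.

≈ 20°N, 1°E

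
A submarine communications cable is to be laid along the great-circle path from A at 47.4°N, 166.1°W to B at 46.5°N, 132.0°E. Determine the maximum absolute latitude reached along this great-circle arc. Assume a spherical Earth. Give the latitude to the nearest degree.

The great circle lies in the plane with unit normal n̂ = (p₁ × p₂)/|p₁ × p₂|.
Here n̂_z ≈ -0.625; the vertex latitude is φ_max = arccos|n̂_z| ≈ 51.3°.
Check via Clairaut: cos φ_max = |cos φ₁| · sin C = cos(47.4°)·sin(67.4°) ≈ 0.625, again giving ≈ 51.3°.

≈ 51°N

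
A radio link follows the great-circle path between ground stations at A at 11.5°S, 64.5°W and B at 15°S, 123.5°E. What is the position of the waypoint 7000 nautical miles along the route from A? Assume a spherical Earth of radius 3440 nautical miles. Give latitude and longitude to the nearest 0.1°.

≈ 48.5°S, 138.5°E

Write both endpoints as unit vectors p₁, p₂ with components (cos φ cos λ, cos φ sin λ, sin φ).
The central angle between the endpoints is δ = arccos(p₁·p₂) ≈ 2.659 rad (152.3°). The total great-circle distance is δ·R ≈ 2.659 × 3440 ≈ 9146 nmi, so the target fraction is f = 7000/9146 ≈ 0.765.
Interpolate at f ≈ 0.765 with slerp weights a = sin((1−f)δ)/sin δ ≈ 1.259, b = sin(fδ)/sin δ ≈ 1.926.
p = a·p₁ + b·p₂ ≈ (-0.496, 0.438, -0.749); φ = arcsin(p_z) ≈ -48.55°, λ = atan2(p_y, p_x) ≈ 138.53°.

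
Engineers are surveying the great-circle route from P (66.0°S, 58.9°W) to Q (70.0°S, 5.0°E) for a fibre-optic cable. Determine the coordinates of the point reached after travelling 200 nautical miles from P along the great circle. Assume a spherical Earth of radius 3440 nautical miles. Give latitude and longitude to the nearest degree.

≈ (68°S, 52°W)

Convert each endpoint to a unit vector on the sphere (x = cos φ cos λ, y = cos φ sin λ, z = sin φ).
The central angle between the endpoints is δ = arccos(p₁·p₂) ≈ 0.404 rad (23.1°). The total great-circle distance is δ·R ≈ 0.404 × 3440 ≈ 1388 nmi, so the target fraction is f = 200/1388 ≈ 0.144.
Interpolate at f ≈ 0.144 with slerp weights a = sin((1−f)δ)/sin δ ≈ 0.862, b = sin(fδ)/sin δ ≈ 0.148.
p = a·p₁ + b·p₂ ≈ (0.232, -0.296, -0.927); φ = arcsin(p_z) ≈ -67.93°, λ = atan2(p_y, p_x) ≈ -51.95°.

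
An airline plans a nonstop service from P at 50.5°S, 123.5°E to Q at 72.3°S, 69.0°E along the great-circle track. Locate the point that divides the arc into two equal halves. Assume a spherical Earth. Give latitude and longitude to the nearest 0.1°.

The haversine formula gives a central angle δ ≈ 0.560 rad (32.1°) between the endpoints.
Interpolate at f = 1/2 with slerp weights a = sin((1−f)δ)/sin δ ≈ 0.520, b = sin(fδ)/sin δ ≈ 0.520.
p = a·p₁ + b·p₂ ≈ (-0.126, 0.424, -0.897); φ = arcsin(p_z) ≈ -63.77°, λ = atan2(p_y, p_x) ≈ 106.56°.

≈ 63.8°S, 106.6°E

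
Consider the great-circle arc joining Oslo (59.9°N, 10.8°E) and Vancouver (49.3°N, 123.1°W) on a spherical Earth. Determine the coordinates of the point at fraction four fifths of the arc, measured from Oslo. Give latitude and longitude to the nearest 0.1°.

Write both endpoints as unit vectors p₁, p₂ with components (cos φ cos λ, cos φ sin λ, sin φ).
The central angle between the endpoints is δ = arccos(p₁·p₂) ≈ 1.127 rad (64.6°).
Interpolate at f = 4/5 with slerp weights a = sin((1−f)δ)/sin δ ≈ 0.247, b = sin(fδ)/sin δ ≈ 0.868.
p = a·p₁ + b·p₂ ≈ (-0.187, -0.451, 0.873); φ = arcsin(p_z) ≈ 60.76°, λ = atan2(p_y, p_x) ≈ -112.55°.

≈ 60.8°N, 112.6°W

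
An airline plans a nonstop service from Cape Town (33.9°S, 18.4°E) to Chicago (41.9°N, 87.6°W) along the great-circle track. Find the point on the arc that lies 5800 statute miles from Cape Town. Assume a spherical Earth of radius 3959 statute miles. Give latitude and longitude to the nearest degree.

≈ 22°N, 48°W

Write both endpoints as unit vectors p₁, p₂ with components (cos φ cos λ, cos φ sin λ, sin φ).
The central angle between the endpoints is δ = arccos(p₁·p₂) ≈ 2.145 rad (122.9°). The total great-circle distance is δ·R ≈ 2.145 × 3959 ≈ 8490 mi, so the target fraction is f = 5800/8490 ≈ 0.683.
Interpolate at f ≈ 0.683 with slerp weights a = sin((1−f)δ)/sin δ ≈ 0.748, b = sin(fδ)/sin δ ≈ 1.184.
p = a·p₁ + b·p₂ ≈ (0.626, -0.684, 0.373); φ = arcsin(p_z) ≈ 21.93°, λ = atan2(p_y, p_x) ≈ -47.55°.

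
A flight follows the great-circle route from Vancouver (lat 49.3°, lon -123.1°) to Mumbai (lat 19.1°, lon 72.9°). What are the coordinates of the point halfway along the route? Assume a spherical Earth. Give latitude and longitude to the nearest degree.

From cos δ = sin φ₁ sin φ₂ + cos φ₁ cos φ₂ cos Δλ, the central angle is δ ≈ 1.922 rad (110.1°).
Interpolate at f = 1/2 with slerp weights a = sin((1−f)δ)/sin δ ≈ 0.873, b = sin(fδ)/sin δ ≈ 0.873.
p = a·p₁ + b·p₂ ≈ (-0.068, 0.312, 0.948); φ = arcsin(p_z) ≈ 71.39°, λ = atan2(p_y, p_x) ≈ 102.37°.

≈ lat 71°, lon 102°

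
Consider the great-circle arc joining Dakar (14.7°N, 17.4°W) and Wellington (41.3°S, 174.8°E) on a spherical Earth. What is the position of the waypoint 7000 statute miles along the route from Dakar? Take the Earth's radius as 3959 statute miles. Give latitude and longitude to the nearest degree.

The haversine formula gives a central angle δ ≈ 2.642 rad (151.4°) between the endpoints. The total great-circle distance is δ·R ≈ 2.642 × 3959 ≈ 10459 mi, so the target fraction is f = 7000/10459 ≈ 0.669.
Interpolate at f ≈ 0.669 with slerp weights a = sin((1−f)δ)/sin δ ≈ 1.600, b = sin(fδ)/sin δ ≈ 2.047.
p = a·p₁ + b·p₂ ≈ (-0.054, -0.324, -0.945); φ = arcsin(p_z) ≈ -70.85°, λ = atan2(p_y, p_x) ≈ -99.49°.

≈ (71°S, 99°W)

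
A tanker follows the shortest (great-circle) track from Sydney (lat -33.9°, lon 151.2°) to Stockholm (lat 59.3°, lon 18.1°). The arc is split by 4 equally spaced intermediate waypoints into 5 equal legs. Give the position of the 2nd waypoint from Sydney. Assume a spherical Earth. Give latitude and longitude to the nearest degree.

Write both endpoints as unit vectors p₁, p₂ with components (cos φ cos λ, cos φ sin λ, sin φ).
The central angle between the endpoints is δ = arccos(p₁·p₂) ≈ 2.448 rad (140.3°).
Interpolate at f = 2/5 with slerp weights a = sin((1−f)δ)/sin δ ≈ 1.557, b = sin(fδ)/sin δ ≈ 1.299.
p = a·p₁ + b·p₂ ≈ (-0.502, 0.828, 0.249); φ = arcsin(p_z) ≈ 14.40°, λ = atan2(p_y, p_x) ≈ 121.21°.

≈ lat 14°, lon 121°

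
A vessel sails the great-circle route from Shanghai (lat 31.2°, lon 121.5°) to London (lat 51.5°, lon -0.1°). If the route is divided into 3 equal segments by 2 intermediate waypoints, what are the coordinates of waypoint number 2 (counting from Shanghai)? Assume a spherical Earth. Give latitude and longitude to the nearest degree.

≈ lat 63°, lon 48°

Write both endpoints as unit vectors p₁, p₂ with components (cos φ cos λ, cos φ sin λ, sin φ).
The central angle between the endpoints is δ = arccos(p₁·p₂) ≈ 1.444 rad (82.7°).
Interpolate at f = 2/3 with slerp weights a = sin((1−f)δ)/sin δ ≈ 0.467, b = sin(fδ)/sin δ ≈ 0.827.
p = a·p₁ + b·p₂ ≈ (0.306, 0.339, 0.889); φ = arcsin(p_z) ≈ 62.78°, λ = atan2(p_y, p_x) ≈ 47.93°.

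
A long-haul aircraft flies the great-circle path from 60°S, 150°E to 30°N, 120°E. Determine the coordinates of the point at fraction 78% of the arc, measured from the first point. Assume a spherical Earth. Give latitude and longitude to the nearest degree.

≈ 10°N, 125°E

Convert each endpoint to a unit vector on the sphere (x = cos φ cos λ, y = cos φ sin λ, z = sin φ).
The central angle between the endpoints is δ = arccos(p₁·p₂) ≈ 1.629 rad (93.3°).
Interpolate at f = 0.78 with slerp weights a = sin((1−f)δ)/sin δ ≈ 0.351, b = sin(fδ)/sin δ ≈ 0.957.
p = a·p₁ + b·p₂ ≈ (-0.566, 0.805, 0.174); φ = arcsin(p_z) ≈ 10.03°, λ = atan2(p_y, p_x) ≈ 125.12°.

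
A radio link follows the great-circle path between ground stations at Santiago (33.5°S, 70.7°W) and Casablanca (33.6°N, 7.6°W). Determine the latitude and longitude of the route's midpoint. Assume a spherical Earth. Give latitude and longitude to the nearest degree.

≈ 0°N, 39°W

The haversine formula gives a central angle δ ≈ 1.562 rad (89.5°) between the endpoints.
Interpolate at f = 1/2 with slerp weights a = sin((1−f)δ)/sin δ ≈ 0.704, b = sin(fδ)/sin δ ≈ 0.704.
p = a·p₁ + b·p₂ ≈ (0.775, -0.632, 0.001); φ = arcsin(p_z) ≈ 0.06°, λ = atan2(p_y, p_x) ≈ -39.17°.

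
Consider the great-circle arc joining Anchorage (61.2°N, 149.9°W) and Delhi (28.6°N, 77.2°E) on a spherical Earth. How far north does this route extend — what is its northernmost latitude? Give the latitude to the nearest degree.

≈ 72°N

The great circle lies in the plane with unit normal n̂ = (p₁ × p₂)/|p₁ × p₂|.
Here n̂_z ≈ -0.313; the vertex latitude is φ_max = arccos|n̂_z| ≈ 71.8°.
Check via Clairaut: cos φ_max = |cos φ₁| · sin C = cos(61.2°)·sin(40.5°) ≈ 0.313, again giving ≈ 71.8°.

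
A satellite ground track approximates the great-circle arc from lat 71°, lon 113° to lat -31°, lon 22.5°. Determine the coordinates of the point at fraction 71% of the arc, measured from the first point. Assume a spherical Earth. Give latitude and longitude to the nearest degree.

Convert each endpoint to a unit vector on the sphere (x = cos φ cos λ, y = cos φ sin λ, z = sin φ).
The central angle between the endpoints is δ = arccos(p₁·p₂) ≈ 2.082 rad (119.3°).
Interpolate at f = 0.71 with slerp weights a = sin((1−f)δ)/sin δ ≈ 0.651, b = sin(fδ)/sin δ ≈ 1.142.
p = a·p₁ + b·p₂ ≈ (0.821, 0.570, 0.028); φ = arcsin(p_z) ≈ 1.58°, λ = atan2(p_y, p_x) ≈ 34.74°.

≈ lat 2°, lon 35°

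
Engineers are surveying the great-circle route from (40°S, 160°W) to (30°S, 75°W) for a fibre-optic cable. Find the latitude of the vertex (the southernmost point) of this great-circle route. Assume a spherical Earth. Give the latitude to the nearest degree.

≈ 44°S

The great circle lies in the plane with unit normal n̂ = (p₁ × p₂)/|p₁ × p₂|.
Here n̂_z ≈ +0.714; the vertex latitude is φ_max = arccos|n̂_z| ≈ 44.4°.
Check via Clairaut: cos φ_max = |cos φ₁| · sin C = cos(40.0°)·sin(111.2°) ≈ 0.714, again giving ≈ 44.4°.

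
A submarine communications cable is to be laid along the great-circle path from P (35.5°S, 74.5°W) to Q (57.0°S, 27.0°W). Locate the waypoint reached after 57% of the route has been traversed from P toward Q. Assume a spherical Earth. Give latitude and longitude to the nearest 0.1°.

≈ (50.2°S, 52.4°W)

Write both endpoints as unit vectors p₁, p₂ with components (cos φ cos λ, cos φ sin λ, sin φ).
The central angle between the endpoints is δ = arccos(p₁·p₂) ≈ 0.666 rad (38.1°).
Interpolate at f = 0.57 with slerp weights a = sin((1−f)δ)/sin δ ≈ 0.457, b = sin(fδ)/sin δ ≈ 0.600.
p = a·p₁ + b·p₂ ≈ (0.390, -0.507, -0.768); φ = arcsin(p_z) ≈ -50.22°, λ = atan2(p_y, p_x) ≈ -52.39°.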